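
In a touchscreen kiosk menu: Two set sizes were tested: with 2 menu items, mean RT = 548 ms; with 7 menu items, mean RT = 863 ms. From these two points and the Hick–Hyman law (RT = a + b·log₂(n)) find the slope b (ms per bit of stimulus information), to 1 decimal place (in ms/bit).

b = (RT₂ − RT₁)/(log₂ n₂ − log₂ n₁) = (863 − 548)/(2.8074 − 1) = 174.288 ms/bit.

174.3 ms/bit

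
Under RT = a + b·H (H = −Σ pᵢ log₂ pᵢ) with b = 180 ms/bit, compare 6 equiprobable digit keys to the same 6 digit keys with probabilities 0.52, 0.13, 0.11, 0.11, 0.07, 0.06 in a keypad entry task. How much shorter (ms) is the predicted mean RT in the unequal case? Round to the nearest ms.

90 ms

Equiprobable entropy H₀ = log₂ 6 = 2.5850 bits.
Skewed entropy H = −Σ pᵢ log₂ pᵢ = 2.0859 bits.
ΔRT = b·(H₀ − H) = 180 × 0.4991 = 89.83 ms.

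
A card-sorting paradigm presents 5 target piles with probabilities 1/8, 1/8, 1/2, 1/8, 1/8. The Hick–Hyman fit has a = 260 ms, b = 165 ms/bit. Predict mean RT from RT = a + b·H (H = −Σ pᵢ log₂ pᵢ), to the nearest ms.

Each term −pᵢ log₂ pᵢ: 0.125·3 + 0.125·3 + 0.5·1 + 0.125·3 + 0.125·3; summed, H = 2.000 bits.
Mean RT = a + bH = 260 + 165·2.000 = 590.00 ms.

590 ms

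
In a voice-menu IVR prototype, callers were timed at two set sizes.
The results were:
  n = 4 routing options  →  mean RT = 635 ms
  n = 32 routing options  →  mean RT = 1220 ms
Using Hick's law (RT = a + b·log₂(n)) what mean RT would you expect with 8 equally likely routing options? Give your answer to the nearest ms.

830 ms

With log₂ n on the abscissa the relation is linear; from the two conditions:
  b = (1220 − 635) / (log₂ 32 − log₂ 4) = 585 / (5 − 2) = 195 ms/bit
  a = 635 − 195 × 2 = 245 ms
Then RT(8) = 245 + 195 × log₂ 8 = 245 + 195 × 3 ≈ 830.000 ms.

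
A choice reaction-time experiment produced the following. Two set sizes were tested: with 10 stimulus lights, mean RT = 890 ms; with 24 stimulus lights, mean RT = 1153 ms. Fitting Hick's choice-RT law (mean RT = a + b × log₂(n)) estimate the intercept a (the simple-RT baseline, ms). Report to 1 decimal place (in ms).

Slope: b = (1153 − 890) / (log₂ 24 − log₂ 10) = 263/1.2630 = 208.229 ms/bit.
Intercept: a = 890 − 208.229·log₂(10) = 198.279 ms.

198.3 ms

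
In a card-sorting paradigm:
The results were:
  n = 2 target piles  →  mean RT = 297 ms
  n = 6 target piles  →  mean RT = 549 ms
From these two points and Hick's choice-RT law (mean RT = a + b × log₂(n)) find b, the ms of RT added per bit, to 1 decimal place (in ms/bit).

159.0 ms/bit

Slope: b = (549 − 297) / (log₂ 6 − log₂ 2) = 252/1.5850 = 158.994 ms/bit.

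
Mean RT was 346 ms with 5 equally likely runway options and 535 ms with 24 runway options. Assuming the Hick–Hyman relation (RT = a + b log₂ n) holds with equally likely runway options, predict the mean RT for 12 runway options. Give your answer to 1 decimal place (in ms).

451.5 ms

Fit slope and intercept:
  b = (535 − 346) / (log₂ 24 − log₂ 5) = 189 / (4.5850 − 2.3219) = 83.516 ms/bit
  a = 346 − 83.516 × 2.3219 = 152.081 ms
Then RT(12) = 152.081 + 83.516 × log₂ 12 = 152.081 + 83.516 × 3.5850 ≈ 451.484 ms.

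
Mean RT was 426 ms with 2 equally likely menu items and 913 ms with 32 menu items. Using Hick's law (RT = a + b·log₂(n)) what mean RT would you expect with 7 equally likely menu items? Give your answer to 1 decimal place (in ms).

With log₂ n on the abscissa the relation is linear; from the two conditions:
  b = (913 − 426) / (log₂ 32 − log₂ 2) = 487 / (5 − 1) = 121.750 ms/bit
  a = 426 − 121.750 × 1 = 304.250 ms
Then RT(7) = 304.250 + 121.750 × log₂ 7 = 304.250 + 121.750 × 2.8074 ≈ 646.045 ms.

646.0 ms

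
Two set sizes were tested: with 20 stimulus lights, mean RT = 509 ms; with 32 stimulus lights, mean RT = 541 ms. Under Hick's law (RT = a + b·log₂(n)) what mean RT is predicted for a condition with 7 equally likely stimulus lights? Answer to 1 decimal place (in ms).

With log₂ n on the abscissa the relation is linear; from the two conditions:
  b = (541 − 509) / (log₂ 32 − log₂ 20) = 32 / (5 − 4.3219) = 47.193 ms/bit
  a = 509 − 47.193 × 4.3219 = 305.037 ms
Then RT(7) = 305.037 + 47.193 × log₂ 7 = 305.037 + 47.193 × 2.8074 ≈ 437.523 ms.

437.5 ms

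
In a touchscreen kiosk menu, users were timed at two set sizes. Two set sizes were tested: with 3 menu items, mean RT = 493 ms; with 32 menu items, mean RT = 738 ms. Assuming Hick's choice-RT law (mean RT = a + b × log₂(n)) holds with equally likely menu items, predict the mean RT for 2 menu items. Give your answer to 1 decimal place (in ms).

451.0 ms

RT is linear in log₂ n, so two points fix the line:
  b = (738 − 493) / (log₂ 32 − log₂ 3) = 245 / (5 − 1.5850) = 71.742 ms/bit
  a = 493 − 71.742 × 1.5850 = 379.292 ms
Then RT(2) = 379.292 + 71.742 × log₂ 2 = 379.292 + 71.742 × 1 ≈ 451.034 ms.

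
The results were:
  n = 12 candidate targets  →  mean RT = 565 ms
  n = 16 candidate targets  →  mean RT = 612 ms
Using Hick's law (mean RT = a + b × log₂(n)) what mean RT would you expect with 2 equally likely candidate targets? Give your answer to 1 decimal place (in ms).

With log₂ n on the abscissa the relation is linear; from the two conditions:
  b = (612 − 565) / (log₂ 16 − log₂ 12) = 47 / (4 − 3.5850) = 113.243 ms/bit
  a = 565 − 113.243 × 3.5850 = 159.029 ms
Then RT(2) = 159.029 + 113.243 × log₂ 2 = 159.029 + 113.243 × 1 ≈ 272.272 ms.

272.3 ms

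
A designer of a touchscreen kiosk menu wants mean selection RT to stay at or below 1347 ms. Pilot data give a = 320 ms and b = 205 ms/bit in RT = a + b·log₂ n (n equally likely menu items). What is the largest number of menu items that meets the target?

32

205·log₂ n ≤ 1347 − 320 = 1027, giving log₂ n ≤ 5.0098 and n ≤ 32.217. The largest whole number is 32.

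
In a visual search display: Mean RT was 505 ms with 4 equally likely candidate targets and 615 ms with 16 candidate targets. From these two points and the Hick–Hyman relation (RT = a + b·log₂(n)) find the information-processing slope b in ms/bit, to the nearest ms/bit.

55 ms/bit

Slope: b = (615 − 505) / (log₂ 16 − log₂ 4) = 110/2.0000 = 55 ms/bit.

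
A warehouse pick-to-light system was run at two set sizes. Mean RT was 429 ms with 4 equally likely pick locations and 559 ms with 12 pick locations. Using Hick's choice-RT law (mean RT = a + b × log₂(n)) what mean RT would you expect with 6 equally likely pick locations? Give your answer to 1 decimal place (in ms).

477.0 ms

Solve the two-equation system in a and b:
  b = (559 − 429) / (log₂ 12 − log₂ 4) = 130 / (3.5850 − 2) = 82.021 ms/bit
  a = 429 − 82.021 × 2 = 264.958 ms
Then RT(6) = 264.958 + 82.021 × log₂ 6 = 264.958 + 82.021 × 2.5850 ≈ 476.979 ms.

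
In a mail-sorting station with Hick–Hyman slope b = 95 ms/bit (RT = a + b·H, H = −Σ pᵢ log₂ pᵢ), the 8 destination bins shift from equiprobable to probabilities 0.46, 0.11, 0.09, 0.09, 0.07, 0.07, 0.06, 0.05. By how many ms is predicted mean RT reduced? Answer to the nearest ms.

49 ms

Equiprobable entropy H₀ = log₂ 8 = 3.0000 bits.
Skewed entropy H = −Σ pᵢ log₂ pᵢ = 2.4877 bits.
ΔRT = b·(H₀ − H) = 95 × 0.5123 = 48.67 ms.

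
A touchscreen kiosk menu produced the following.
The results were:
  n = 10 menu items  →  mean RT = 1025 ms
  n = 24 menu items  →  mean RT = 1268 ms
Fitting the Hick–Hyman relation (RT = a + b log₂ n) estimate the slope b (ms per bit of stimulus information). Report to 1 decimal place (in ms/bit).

192.4 ms/bit

Slope: b = (1268 − 1025) / (log₂ 24 − log₂ 10) = 243/1.2630 = 192.394 ms/bit.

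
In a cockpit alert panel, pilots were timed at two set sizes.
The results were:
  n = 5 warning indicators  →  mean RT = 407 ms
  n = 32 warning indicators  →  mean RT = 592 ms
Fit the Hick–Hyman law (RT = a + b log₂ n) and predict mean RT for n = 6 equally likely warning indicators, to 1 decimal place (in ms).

Solve the two-equation system in a and b:
  b = (592 − 407) / (log₂ 32 − log₂ 5) = 185 / (5 − 2.3219) = 69.080 ms/bit
  a = 407 − 69.080 × 2.3219 = 246.602 ms
Then RT(6) = 246.602 + 69.080 × log₂ 6 = 246.602 + 69.080 × 2.5850 ≈ 425.170 ms.

425.2 ms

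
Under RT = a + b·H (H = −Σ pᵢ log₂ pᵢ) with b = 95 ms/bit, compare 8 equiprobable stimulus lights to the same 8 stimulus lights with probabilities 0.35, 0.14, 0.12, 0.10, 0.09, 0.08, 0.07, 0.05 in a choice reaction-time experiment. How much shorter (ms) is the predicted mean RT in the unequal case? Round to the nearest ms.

The RT saving is b·ΔH. Equiprobable H₀ = log₂(8) = 3.0000 bits; with the given probabilities H = 2.7153 bits.
b·(H₀ − H) = 95 × (3.0000 − 2.7153) = 27.05 ms.

27 ms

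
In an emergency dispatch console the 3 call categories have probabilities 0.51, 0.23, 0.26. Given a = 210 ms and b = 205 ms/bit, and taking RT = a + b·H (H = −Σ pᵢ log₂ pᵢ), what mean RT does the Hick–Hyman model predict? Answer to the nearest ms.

H = 0.51·log₂(1/0.51) + 0.23·log₂(1/0.23) + 0.26·log₂(1/0.26) = 1.4884 bits.
RT = 210 + 205 × 1.4884 = 515.12 ms.

515 ms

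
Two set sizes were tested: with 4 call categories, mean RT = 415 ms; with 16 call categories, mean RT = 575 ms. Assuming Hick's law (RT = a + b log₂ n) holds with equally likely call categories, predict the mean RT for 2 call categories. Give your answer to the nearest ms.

335 ms

With log₂ n on the abscissa the relation is linear; from the two conditions:
  b = (575 − 415) / (log₂ 16 − log₂ 4) = 160 / (4 − 2) = 80 ms/bit
  a = 415 − 80 × 2 = 255 ms
Then RT(2) = 255 + 80 × log₂ 2 = 255 + 80 × 1 ≈ 335.000 ms.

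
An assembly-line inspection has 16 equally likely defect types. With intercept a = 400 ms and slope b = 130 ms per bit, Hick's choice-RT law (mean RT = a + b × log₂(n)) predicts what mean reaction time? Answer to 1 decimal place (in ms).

log₂(16) = 4 bits, so RT = 400 + 130 × 4 ≈ 920.000 ms.

920.0 ms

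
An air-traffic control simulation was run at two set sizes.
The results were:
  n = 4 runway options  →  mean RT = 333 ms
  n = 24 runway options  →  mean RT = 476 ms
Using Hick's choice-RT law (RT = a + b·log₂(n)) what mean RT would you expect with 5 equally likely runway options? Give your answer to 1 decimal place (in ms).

350.8 ms

With log₂ n on the abscissa the relation is linear; from the two conditions:
  b = (476 − 333) / (log₂ 24 − log₂ 4) = 143 / (4.5850 − 2) = 55.320 ms/bit
  a = 333 − 55.320 × 2 = 222.360 ms
Then RT(5) = 222.360 + 55.320 × log₂ 5 = 222.360 + 55.320 × 2.3219 ≈ 350.809 ms.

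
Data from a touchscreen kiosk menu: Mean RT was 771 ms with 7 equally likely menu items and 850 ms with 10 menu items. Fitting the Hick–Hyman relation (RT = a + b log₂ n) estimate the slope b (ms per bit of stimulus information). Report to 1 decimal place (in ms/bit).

153.5 ms/bit

b = (RT₂ − RT₁)/(log₂ n₂ − log₂ n₁) = (850 − 771)/(3.3219 − 2.8074) = 153.525 ms/bit.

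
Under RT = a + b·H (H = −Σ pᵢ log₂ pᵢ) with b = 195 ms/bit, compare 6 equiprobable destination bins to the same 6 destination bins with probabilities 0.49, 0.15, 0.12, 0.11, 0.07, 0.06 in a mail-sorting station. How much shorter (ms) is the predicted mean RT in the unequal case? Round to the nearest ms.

The RT saving is b·ΔH. Equiprobable H₀ = log₂(6) = 2.5850 bits; with the given probabilities H = 2.1443 bits.
b·(H₀ − H) = 195 × (2.5850 − 2.1443) = 85.94 ms.

86 ms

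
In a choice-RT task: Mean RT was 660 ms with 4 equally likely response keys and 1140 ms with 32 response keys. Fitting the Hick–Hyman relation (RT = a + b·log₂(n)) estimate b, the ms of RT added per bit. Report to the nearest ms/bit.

160 ms/bit

The slope on a log₂ axis is (1140 − 660) / (5 − 2) = 160 ms/bit.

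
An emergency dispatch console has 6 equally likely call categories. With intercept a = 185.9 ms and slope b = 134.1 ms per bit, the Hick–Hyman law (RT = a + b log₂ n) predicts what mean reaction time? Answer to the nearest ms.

533 ms

log₂(6) = 2.5850 bits, so RT = 185.9 + 134.1 × 2.5850 ≈ 532.543 ms.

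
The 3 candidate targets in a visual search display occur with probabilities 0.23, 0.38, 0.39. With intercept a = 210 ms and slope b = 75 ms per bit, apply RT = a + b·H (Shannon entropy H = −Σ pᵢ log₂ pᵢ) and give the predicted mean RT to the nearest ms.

326 ms

H = 0.23·log₂(1/0.23) + 0.38·log₂(1/0.38) + 0.39·log₂(1/0.39) = 1.5479 bits.
RT = 210 + 75 × 1.5479 = 326.09 ms.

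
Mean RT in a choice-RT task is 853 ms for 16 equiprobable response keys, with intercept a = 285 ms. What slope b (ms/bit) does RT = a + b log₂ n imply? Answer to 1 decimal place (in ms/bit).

142.0 ms/bit

b = (853 − 285) / log₂(16) = 568 / 4 = 142.000 ms/bit.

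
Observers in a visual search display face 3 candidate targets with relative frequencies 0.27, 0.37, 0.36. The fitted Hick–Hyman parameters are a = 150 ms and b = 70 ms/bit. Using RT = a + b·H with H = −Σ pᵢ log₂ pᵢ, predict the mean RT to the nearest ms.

Entropy contributions −pᵢ log₂ pᵢ: 0.5100, 0.5307, 0.5306; sum H = 1.5714 bits.
RT = a + bH = 150 + 70·1.5714 = 260.00 ms.

260 ms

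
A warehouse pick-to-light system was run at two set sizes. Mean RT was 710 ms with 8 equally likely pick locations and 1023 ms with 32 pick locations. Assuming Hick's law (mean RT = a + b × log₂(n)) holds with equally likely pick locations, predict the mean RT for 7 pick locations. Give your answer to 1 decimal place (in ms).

Fit slope and intercept:
  b = (1023 − 710) / (log₂ 32 − log₂ 8) = 313 / (5 − 3) = 156.500 ms/bit
  a = 710 − 156.500 × 3 = 240.500 ms
Then RT(7) = 240.500 + 156.500 × log₂ 7 = 240.500 + 156.500 × 2.8074 ≈ 679.851 ms.

679.9 ms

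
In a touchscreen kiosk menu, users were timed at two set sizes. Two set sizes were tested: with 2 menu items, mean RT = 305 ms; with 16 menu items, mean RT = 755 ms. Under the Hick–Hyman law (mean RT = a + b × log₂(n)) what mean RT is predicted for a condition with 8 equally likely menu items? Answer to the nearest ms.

605 ms

RT is linear in log₂ n, so two points fix the line:
  b = (755 − 305) / (log₂ 16 − log₂ 2) = 450 / (4 − 1) = 150 ms/bit
  a = 305 − 150 × 1 = 155 ms
Then RT(8) = 155 + 150 × log₂ 8 = 155 + 150 × 3 ≈ 605.000 ms.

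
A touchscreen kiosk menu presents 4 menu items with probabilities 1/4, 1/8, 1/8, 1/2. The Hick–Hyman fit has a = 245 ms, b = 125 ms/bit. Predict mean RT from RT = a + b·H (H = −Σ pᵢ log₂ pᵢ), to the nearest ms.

464 ms

Each term −pᵢ log₂ pᵢ: 0.25·2 + 0.125·3 + 0.125·3 + 0.5·1; summed, H = 1.750 bits.
Mean RT = a + bH = 245 + 125·1.750 = 463.75 ms.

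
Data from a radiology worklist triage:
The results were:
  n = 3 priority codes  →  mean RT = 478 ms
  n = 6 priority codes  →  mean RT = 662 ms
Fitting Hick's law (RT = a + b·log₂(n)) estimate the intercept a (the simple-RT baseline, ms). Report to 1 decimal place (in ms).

b = (RT₂ − RT₁)/(log₂ n₂ − log₂ n₁) = (662 − 478)/(2.5850 − 1.5850) = 184.000 ms/bit.
a = RT₁ − b·log₂ n₁ = 478 − 184.000 × 1.5850 = 186.367 ms.

186.4 ms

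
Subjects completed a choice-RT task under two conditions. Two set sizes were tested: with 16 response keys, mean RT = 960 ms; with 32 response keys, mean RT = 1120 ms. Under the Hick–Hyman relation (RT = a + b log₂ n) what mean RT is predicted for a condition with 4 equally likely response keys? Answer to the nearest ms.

640 ms

With log₂ n on the abscissa the relation is linear; from the two conditions:
  b = (1120 − 960) / (log₂ 32 − log₂ 16) = 160 / (5 − 4) = 160 ms/bit
  a = 960 − 160 × 4 = 320 ms
Then RT(4) = 320 + 160 × log₂ 4 = 320 + 160 × 2 ≈ 640.000 ms.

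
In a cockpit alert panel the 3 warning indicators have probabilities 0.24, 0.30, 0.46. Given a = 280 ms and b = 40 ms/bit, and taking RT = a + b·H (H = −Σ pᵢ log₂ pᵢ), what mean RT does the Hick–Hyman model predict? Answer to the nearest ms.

H = 0.24·log₂(1/0.24) + 0.30·log₂(1/0.30) + 0.46·log₂(1/0.46) = 1.5306 bits.
RT = 280 + 40 × 1.5306 = 341.22 ms.

341 ms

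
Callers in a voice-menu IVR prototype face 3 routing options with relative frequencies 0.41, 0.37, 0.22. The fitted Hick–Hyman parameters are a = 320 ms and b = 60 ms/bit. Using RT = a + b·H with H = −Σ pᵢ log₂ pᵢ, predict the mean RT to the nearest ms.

412 ms

Entropy contributions −pᵢ log₂ pᵢ: 0.5274, 0.5307, 0.4806; sum H = 1.5387 bits.
RT = a + bH = 320 + 60·1.5387 = 412.32 ms.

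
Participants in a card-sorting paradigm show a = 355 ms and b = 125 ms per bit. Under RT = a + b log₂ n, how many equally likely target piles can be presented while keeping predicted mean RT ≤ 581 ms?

3

Information budget: (581 − 355)/125 = 1.8080 bits, so n ≤ 2^1.8080 = 3.502 → at most 3.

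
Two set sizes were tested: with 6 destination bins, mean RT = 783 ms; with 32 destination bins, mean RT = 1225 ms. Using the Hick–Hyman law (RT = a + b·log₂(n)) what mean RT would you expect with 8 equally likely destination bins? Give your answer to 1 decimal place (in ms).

859.0 ms

Fit slope and intercept:
  b = (1225 − 783) / (log₂ 32 − log₂ 6) = 442 / (5 − 2.5850) = 183.020 ms/bit
  a = 783 − 183.020 × 2.5850 = 309.900 ms
Then RT(8) = 309.900 + 183.020 × log₂ 8 = 309.900 + 183.020 × 3 ≈ 858.960 ms.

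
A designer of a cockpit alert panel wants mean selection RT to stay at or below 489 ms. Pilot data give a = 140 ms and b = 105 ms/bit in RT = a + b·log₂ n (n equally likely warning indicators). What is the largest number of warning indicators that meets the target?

10

Set 140 + 105·log₂ n ≤ 489 → log₂ n ≤ (489 − 140)/105 = 3.3238.
So n ≤ 2^3.3238 = 10.013; the largest integer n is 10.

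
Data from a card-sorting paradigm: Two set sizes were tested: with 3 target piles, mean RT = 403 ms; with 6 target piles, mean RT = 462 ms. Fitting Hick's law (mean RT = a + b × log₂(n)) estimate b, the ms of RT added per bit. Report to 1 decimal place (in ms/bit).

Slope: b = (462 − 403) / (log₂ 6 − log₂ 3) = 59/1.0000 = 59.000 ms/bit.

59.0 ms/bit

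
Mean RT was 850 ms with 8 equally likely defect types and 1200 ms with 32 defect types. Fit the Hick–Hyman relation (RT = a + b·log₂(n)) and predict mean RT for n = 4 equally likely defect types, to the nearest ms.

With log₂ n on the abscissa the relation is linear; from the two conditions:
  b = (1200 − 850) / (log₂ 32 − log₂ 8) = 350 / (5 − 3) = 175 ms/bit
  a = 850 − 175 × 3 = 325 ms
Then RT(4) = 325 + 175 × log₂ 4 = 325 + 175 × 2 ≈ 675.000 ms.

675 ms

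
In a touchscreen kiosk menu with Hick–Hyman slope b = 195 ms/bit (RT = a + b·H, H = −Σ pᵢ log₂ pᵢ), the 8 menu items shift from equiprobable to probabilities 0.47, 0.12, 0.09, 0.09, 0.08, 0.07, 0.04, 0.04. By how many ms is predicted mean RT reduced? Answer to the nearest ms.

Equiprobable entropy H₀ = log₂ 8 = 3.0000 bits.
Skewed entropy H = −Σ pᵢ log₂ pᵢ = 2.4359 bits.
ΔRT = b·(H₀ − H) = 195 × 0.5641 = 110.00 ms.

110 ms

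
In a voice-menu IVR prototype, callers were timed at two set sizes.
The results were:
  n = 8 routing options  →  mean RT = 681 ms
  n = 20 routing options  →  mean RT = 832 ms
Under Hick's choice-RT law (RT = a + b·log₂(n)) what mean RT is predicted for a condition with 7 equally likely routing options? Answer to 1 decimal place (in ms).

659.0 ms

With log₂ n on the abscissa the relation is linear; from the two conditions:
  b = (832 − 681) / (log₂ 20 − log₂ 8) = 151 / (4.3219 − 3) = 114.227 ms/bit
  a = 681 − 114.227 × 3 = 338.319 ms
Then RT(7) = 338.319 + 114.227 × log₂ 7 = 338.319 + 114.227 × 2.8074 ≈ 658.995 ms.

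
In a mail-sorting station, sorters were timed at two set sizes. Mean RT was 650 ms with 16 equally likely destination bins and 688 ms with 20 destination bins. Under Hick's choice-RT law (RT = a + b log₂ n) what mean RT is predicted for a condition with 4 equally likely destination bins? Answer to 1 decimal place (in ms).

413.9 ms

With log₂ n on the abscissa the relation is linear; from the two conditions:
  b = (688 − 650) / (log₂ 20 − log₂ 16) = 38 / (4.3219 − 4) = 118.039 ms/bit
  a = 650 − 118.039 × 4 = 177.845 ms
Then RT(4) = 177.845 + 118.039 × log₂ 4 = 177.845 + 118.039 × 2 ≈ 413.922 ms.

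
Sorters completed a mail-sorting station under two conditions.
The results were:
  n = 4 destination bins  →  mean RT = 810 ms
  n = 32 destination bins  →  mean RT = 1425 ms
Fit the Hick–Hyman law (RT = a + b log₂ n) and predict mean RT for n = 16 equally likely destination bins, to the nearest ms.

1220 ms

With log₂ n on the abscissa the relation is linear; from the two conditions:
  b = (1425 − 810) / (log₂ 32 − log₂ 4) = 615 / (5 − 2) = 205 ms/bit
  a = 810 − 205 × 2 = 400 ms
Then RT(16) = 400 + 205 × log₂ 16 = 400 + 205 × 4 ≈ 1220.000 ms.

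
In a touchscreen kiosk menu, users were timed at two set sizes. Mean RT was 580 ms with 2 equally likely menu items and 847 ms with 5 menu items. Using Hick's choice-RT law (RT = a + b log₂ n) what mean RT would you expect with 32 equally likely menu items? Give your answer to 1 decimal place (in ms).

RT is linear in log₂ n, so two points fix the line:
  b = (847 − 580) / (log₂ 5 − log₂ 2) = 267 / (2.3219 − 1) = 201.978 ms/bit
  a = 580 − 201.978 × 1 = 378.022 ms
Then RT(32) = 378.022 + 201.978 × log₂ 32 = 378.022 + 201.978 × 5 ≈ 1387.911 ms.

1387.9 ms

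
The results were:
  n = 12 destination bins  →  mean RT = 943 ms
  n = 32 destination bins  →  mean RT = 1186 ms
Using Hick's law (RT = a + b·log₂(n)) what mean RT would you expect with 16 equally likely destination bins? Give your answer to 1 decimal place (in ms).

1014.3 ms

With log₂ n on the abscissa the relation is linear; from the two conditions:
  b = (1186 − 943) / (log₂ 32 − log₂ 12) = 243 / (5 − 3.5850) = 171.727 ms/bit
  a = 943 − 171.727 × 3.5850 = 327.366 ms
Then RT(16) = 327.366 + 171.727 × log₂ 16 = 327.366 + 171.727 × 4 ≈ 1014.273 ms.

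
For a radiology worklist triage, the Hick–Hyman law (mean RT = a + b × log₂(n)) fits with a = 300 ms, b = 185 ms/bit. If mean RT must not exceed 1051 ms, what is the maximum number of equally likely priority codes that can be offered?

16

Set 300 + 185·log₂ n ≤ 1051 → log₂ n ≤ (1051 − 300)/185 = 4.0595.
So n ≤ 2^4.0595 = 16.673; the largest integer n is 16.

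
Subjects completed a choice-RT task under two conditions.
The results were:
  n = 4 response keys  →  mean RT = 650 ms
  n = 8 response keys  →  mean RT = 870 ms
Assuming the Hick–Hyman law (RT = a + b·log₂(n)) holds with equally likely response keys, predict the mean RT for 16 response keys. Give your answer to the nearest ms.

RT is linear in log₂ n, so two points fix the line:
  b = (870 − 650) / (log₂ 8 − log₂ 4) = 220 / (3 − 2) = 220 ms/bit
  a = 650 − 220 × 2 = 210 ms
Then RT(16) = 210 + 220 × log₂ 16 = 210 + 220 × 4 ≈ 1090.000 ms.

1090 ms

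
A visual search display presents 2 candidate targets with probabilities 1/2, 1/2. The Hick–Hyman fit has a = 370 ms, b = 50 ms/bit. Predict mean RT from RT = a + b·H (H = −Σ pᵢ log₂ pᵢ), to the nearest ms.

420 ms

Each term −pᵢ log₂ pᵢ: 0.5·1 + 0.5·1; summed, H = 1.000 bits.
Mean RT = a + bH = 370 + 50·1.000 = 420.00 ms.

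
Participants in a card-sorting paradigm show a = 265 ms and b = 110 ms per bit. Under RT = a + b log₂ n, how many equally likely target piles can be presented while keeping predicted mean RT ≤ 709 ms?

16

110·log₂ n ≤ 709 − 265 = 444, giving log₂ n ≤ 4.0364 and n ≤ 16.408. The largest whole number is 16.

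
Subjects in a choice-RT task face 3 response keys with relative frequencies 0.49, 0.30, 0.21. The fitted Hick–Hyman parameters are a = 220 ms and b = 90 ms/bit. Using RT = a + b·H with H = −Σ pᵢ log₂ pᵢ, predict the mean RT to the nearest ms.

Entropy contributions −pᵢ log₂ pᵢ: 0.5043, 0.5211, 0.4728; sum H = 1.4982 bits.
RT = a + bH = 220 + 90·1.4982 = 354.84 ms.

355 ms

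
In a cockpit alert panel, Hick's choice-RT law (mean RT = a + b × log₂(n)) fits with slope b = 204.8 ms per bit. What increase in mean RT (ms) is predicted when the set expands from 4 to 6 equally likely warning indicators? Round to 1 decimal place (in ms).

ΔRT = (a + b log₂ n₂) − (a + b log₂ n₁) = b·(log₂ n₂ − log₂ n₁).
log₂(6) − log₂(4) = 2.5850 − 2 = 0.5850.
ΔRT = 204.8 × 0.5850 = 119.800 ms.

119.8 ms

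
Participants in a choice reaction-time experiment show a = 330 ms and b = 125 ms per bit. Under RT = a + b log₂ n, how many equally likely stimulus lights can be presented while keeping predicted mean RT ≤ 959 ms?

32

Set 330 + 125·log₂ n ≤ 959 → log₂ n ≤ (959 − 330)/125 = 5.0320.
So n ≤ 2^5.0320 = 32.718; the largest integer n is 32.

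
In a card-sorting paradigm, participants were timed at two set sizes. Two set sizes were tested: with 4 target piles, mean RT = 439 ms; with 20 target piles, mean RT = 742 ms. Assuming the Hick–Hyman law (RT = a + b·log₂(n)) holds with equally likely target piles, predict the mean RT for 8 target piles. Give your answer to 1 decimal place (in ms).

569.5 ms

With log₂ n on the abscissa the relation is linear; from the two conditions:
  b = (742 − 439) / (log₂ 20 − log₂ 4) = 303 / (4.3219 − 2) = 130.495 ms/bit
  a = 439 − 130.495 × 2 = 178.010 ms
Then RT(8) = 178.010 + 130.495 × log₂ 8 = 178.010 + 130.495 × 3 ≈ 569.495 ms.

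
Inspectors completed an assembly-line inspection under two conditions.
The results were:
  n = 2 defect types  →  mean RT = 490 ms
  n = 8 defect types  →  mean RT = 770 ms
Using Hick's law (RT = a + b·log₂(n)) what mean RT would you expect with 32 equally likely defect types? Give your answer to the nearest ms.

Fit slope and intercept:
  b = (770 − 490) / (log₂ 8 − log₂ 2) = 280 / (3 − 1) = 140 ms/bit
  a = 490 − 140 × 1 = 350 ms
Then RT(32) = 350 + 140 × log₂ 32 = 350 + 140 × 5 ≈ 1050.000 ms.

1050 ms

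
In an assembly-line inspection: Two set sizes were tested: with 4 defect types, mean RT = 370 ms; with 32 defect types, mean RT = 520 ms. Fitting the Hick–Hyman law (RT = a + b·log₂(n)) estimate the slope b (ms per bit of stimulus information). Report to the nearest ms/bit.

50 ms/bit

The slope on a log₂ axis is (520 − 370) / (5 − 2) = 50 ms/bit.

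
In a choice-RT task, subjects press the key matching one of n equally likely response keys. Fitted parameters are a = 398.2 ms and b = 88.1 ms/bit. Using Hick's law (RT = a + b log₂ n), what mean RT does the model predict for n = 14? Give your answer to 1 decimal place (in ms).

log₂(14) = 3.8074 bits, so RT = 398.2 + 88.1 × 3.8074 ≈ 733.628 ms.

733.6 ms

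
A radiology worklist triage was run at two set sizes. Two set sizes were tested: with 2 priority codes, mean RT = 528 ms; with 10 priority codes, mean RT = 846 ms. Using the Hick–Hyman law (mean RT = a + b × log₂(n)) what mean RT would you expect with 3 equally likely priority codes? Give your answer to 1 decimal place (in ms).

Solve the two-equation system in a and b:
  b = (846 − 528) / (log₂ 10 − log₂ 2) = 318 / (3.3219 − 1) = 136.955 ms/bit
  a = 528 − 136.955 × 1 = 391.045 ms
Then RT(3) = 391.045 + 136.955 × log₂ 3 = 391.045 + 136.955 × 1.5850 ≈ 608.114 ms.

608.1 ms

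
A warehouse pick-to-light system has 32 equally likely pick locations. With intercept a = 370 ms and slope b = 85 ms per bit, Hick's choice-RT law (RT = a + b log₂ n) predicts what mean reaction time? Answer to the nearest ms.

795 ms

log₂(32) = 5 bits, so RT = 370 + 85 × 5 ≈ 795.000 ms.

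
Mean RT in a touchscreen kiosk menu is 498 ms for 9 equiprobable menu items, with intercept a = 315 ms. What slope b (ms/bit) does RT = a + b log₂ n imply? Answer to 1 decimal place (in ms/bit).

57.7 ms/bit

log₂(9) = 3.1699 bits.
b = (RT − a)/log₂ n = (498 − 315) / 3.1699 = 57.730 ms/bit.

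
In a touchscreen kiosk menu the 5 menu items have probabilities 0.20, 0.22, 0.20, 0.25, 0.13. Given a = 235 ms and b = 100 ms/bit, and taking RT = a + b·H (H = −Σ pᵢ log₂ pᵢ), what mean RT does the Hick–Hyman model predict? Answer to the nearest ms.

H = 0.20·log₂(1/0.20) + 0.22·log₂(1/0.22) + 0.20·log₂(1/0.20) + 0.25·log₂(1/0.25) + 0.13·log₂(1/0.13) = 2.2920 bits.
RT = 235 + 100 × 2.2920 = 464.20 ms.

464 ms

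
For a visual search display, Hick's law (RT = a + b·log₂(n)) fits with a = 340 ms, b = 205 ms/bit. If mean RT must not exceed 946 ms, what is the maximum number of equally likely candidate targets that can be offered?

Information budget: (946 − 340)/205 = 2.9561 bits, so n ≤ 2^2.9561 = 7.760 → at most 7.

7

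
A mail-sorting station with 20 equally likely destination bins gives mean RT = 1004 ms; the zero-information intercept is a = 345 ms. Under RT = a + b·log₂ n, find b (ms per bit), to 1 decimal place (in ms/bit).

b = (1004 − 345) / log₂(20) = 659 / 4.3219 = 152.478 ms/bit.

152.5 ms/bit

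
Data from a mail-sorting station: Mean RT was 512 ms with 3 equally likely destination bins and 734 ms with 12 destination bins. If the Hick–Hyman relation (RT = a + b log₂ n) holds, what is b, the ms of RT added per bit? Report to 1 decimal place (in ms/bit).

111.0 ms/bit

Slope: b = (734 − 512) / (log₂ 12 − log₂ 3) = 222/2.0000 = 111.000 ms/bit.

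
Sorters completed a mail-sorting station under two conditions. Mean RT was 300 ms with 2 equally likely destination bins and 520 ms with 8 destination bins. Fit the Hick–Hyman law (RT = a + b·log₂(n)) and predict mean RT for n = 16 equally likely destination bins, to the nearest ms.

With log₂ n on the abscissa the relation is linear; from the two conditions:
  b = (520 − 300) / (log₂ 8 − log₂ 2) = 220 / (3 − 1) = 110 ms/bit
  a = 300 − 110 × 1 = 190 ms
Then RT(16) = 190 + 110 × log₂ 16 = 190 + 110 × 4 ≈ 630.000 ms.

630 ms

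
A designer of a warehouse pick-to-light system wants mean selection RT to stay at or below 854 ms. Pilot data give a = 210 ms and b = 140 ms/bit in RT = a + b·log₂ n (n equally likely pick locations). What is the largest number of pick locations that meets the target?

Set 210 + 140·log₂ n ≤ 854 → log₂ n ≤ (854 − 210)/140 = 4.6000.
So n ≤ 2^4.6000 = 24.251; the largest integer n is 24.

24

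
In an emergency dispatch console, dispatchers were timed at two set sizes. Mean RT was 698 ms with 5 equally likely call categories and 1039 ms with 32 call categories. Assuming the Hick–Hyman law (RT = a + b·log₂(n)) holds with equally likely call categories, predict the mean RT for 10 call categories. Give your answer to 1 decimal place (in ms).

Fit slope and intercept:
  b = (1039 − 698) / (log₂ 32 − log₂ 5) = 341 / (5 − 2.3219) = 127.330 ms/bit
  a = 698 − 127.330 × 2.3219 = 402.348 ms
Then RT(10) = 402.348 + 127.330 × log₂ 10 = 402.348 + 127.330 × 3.3219 ≈ 825.330 ms.

825.3 ms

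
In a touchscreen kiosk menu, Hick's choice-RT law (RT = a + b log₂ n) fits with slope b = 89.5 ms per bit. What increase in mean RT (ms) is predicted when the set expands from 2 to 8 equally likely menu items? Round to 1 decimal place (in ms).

179.0 ms

ΔRT = (a + b log₂ n₂) − (a + b log₂ n₁) = b·(log₂ n₂ − log₂ n₁).
log₂(8) − log₂(2) = log₂(8/2) = log₂(4) = 2.
ΔRT = 89.5 × 2.0000 = 179.000 ms.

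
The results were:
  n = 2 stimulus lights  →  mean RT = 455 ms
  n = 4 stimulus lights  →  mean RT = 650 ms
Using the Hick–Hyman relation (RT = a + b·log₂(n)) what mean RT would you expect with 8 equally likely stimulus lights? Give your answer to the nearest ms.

Solve the two-equation system in a and b:
  b = (650 − 455) / (log₂ 4 − log₂ 2) = 195 / (2 − 1) = 195 ms/bit
  a = 455 − 195 × 1 = 260 ms
Then RT(8) = 260 + 195 × log₂ 8 = 260 + 195 × 3 ≈ 845.000 ms.

845 ms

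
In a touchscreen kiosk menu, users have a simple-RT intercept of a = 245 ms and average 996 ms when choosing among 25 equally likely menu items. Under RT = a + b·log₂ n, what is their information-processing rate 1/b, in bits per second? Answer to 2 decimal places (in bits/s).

6.18 bits/s

Choice component = 996 − 245 = 751 ms over log₂(25) = 4.6439 bits.
b = 751 / 4.6439 = 161.719 ms/bit, so 1/b = 6.184 bits/s.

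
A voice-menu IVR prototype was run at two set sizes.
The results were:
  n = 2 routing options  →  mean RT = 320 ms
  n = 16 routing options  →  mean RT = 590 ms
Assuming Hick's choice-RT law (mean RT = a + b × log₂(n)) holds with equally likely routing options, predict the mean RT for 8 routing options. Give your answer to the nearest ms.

500 ms

RT is linear in log₂ n, so two points fix the line:
  b = (590 − 320) / (log₂ 16 − log₂ 2) = 270 / (4 − 1) = 90 ms/bit
  a = 320 − 90 × 1 = 230 ms
Then RT(8) = 230 + 90 × log₂ 8 = 230 + 90 × 3 ≈ 500.000 ms.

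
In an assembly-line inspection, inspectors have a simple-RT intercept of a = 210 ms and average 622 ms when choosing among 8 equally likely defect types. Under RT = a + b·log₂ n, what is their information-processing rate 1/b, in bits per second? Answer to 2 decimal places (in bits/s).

7.28 bits/s

Choice component = 622 − 210 = 412 ms over log₂(8) = 3 bits.
b = 412 / 3 = 137.333 ms/bit, so 1/b = 7.282 bits/s.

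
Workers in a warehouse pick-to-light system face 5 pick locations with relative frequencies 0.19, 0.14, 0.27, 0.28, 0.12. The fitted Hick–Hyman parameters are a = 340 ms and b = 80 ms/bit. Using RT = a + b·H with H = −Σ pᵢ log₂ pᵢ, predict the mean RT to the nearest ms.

519 ms

H = 0.19·log₂(1/0.19) + 0.14·log₂(1/0.14) + 0.27·log₂(1/0.27) + 0.28·log₂(1/0.28) + 0.12·log₂(1/0.12) = 2.2436 bits.
RT = 340 + 80 × 2.2436 = 519.49 ms.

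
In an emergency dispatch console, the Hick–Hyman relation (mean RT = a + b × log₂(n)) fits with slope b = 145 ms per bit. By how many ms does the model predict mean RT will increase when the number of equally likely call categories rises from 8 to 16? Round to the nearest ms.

145 ms

ΔRT = (a + b log₂ n₂) − (a + b log₂ n₁) = b·(log₂ n₂ − log₂ n₁).
log₂(16) − log₂(8) = log₂(16/8) = log₂(2) = 1.
ΔRT = 145 × 1.0000 = 145.000 ms.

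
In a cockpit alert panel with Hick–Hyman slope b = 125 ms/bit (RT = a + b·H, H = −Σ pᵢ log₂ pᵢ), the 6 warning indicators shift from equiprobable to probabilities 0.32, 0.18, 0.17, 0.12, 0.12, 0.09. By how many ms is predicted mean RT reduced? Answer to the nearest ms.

Equiprobable entropy H₀ = log₂ 6 = 2.5850 bits.
Skewed entropy H = −Σ pᵢ log₂ pᵢ = 2.4527 bits.
ΔRT = b·(H₀ − H) = 125 × 0.1322 = 16.53 ms.

17 ms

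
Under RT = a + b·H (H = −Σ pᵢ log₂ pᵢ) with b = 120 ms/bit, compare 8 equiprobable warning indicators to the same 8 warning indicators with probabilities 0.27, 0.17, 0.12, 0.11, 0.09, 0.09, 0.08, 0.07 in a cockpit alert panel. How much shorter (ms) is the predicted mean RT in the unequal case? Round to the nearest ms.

The RT saving is b·ΔH. Equiprobable H₀ = log₂(8) = 3.0000 bits; with the given probabilities H = 2.8473 bits.
b·(H₀ − H) = 120 × (3.0000 − 2.8473) = 18.32 ms.

18 ms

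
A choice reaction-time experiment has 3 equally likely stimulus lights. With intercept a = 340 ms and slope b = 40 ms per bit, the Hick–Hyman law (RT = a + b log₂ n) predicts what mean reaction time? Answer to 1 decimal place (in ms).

403.4 ms

log₂(3) = 1.5850 bits, so RT = 340 + 40 × 1.5850 ≈ 403.399 ms.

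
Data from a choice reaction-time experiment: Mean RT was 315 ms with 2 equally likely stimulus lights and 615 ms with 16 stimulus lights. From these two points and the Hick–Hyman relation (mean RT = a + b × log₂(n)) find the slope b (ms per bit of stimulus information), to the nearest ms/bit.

b = (RT₂ − RT₁)/(log₂ n₂ − log₂ n₁) = (615 − 315)/(4 − 1) = 100 ms/bit.

100 ms/bit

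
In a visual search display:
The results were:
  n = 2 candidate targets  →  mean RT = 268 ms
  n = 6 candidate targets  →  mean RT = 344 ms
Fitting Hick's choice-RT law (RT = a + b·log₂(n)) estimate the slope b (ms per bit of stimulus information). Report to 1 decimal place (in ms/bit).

Slope: b = (344 − 268) / (log₂ 6 − log₂ 2) = 76/1.5850 = 47.951 ms/bit.

48.0 ms/bit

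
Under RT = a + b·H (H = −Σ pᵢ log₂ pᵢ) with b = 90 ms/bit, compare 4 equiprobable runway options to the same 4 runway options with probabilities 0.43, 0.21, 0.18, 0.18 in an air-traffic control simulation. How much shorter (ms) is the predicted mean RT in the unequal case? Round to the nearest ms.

Equiprobable entropy H₀ = log₂ 4 = 2.0000 bits.
Skewed entropy H = −Σ pᵢ log₂ pᵢ = 1.8870 bits.
ΔRT = b·(H₀ − H) = 90 × 0.1130 = 10.17 ms.

10 ms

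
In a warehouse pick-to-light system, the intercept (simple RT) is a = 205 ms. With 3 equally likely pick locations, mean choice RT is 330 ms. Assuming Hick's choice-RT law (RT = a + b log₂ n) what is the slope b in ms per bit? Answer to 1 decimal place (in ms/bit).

b = (330 − 205) / log₂(3) = 125 / 1.5850 = 78.866 ms/bit.

78.9 ms/bit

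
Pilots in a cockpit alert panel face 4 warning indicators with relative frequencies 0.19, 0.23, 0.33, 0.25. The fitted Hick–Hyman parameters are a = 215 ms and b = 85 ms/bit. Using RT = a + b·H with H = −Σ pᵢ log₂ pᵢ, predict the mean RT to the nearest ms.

383 ms

H = 0.19·log₂(1/0.19) + 0.23·log₂(1/0.23) + 0.33·log₂(1/0.33) + 0.25·log₂(1/0.25) = 1.9707 bits.
RT = 215 + 85 × 1.9707 = 382.51 ms.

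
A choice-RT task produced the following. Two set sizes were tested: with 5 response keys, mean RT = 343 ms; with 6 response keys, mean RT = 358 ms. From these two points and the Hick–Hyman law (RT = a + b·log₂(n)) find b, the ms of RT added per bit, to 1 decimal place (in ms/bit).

57.0 ms/bit

b = (RT₂ − RT₁)/(log₂ n₂ − log₂ n₁) = (358 − 343)/(2.5850 − 2.3219) = 57.027 ms/bit.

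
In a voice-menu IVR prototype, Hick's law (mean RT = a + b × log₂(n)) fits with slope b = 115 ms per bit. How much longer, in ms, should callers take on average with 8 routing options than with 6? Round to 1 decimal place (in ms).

47.7 ms

ΔRT = (a + b log₂ n₂) − (a + b log₂ n₁) = b·(log₂ n₂ − log₂ n₁).
log₂(8) − log₂(6) = 3 − 2.5850 = 0.4150.
ΔRT = 115 × 0.4150 = 47.729 ms.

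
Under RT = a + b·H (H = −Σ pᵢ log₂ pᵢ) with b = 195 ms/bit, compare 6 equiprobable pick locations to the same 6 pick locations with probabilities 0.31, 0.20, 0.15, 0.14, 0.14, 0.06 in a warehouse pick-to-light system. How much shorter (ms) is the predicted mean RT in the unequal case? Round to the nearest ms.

29 ms

Equiprobable entropy H₀ = log₂ 6 = 2.5850 bits.
Skewed entropy H = −Σ pᵢ log₂ pᵢ = 2.4365 bits.
ΔRT = b·(H₀ − H) = 195 × 0.1485 = 28.95 ms.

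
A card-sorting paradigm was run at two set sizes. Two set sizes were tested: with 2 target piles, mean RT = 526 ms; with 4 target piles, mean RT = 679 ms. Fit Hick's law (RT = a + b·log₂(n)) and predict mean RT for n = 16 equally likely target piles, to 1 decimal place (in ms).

With log₂ n on the abscissa the relation is linear; from the two conditions:
  b = (679 − 526) / (log₂ 4 − log₂ 2) = 153 / (2 − 1) = 153.000 ms/bit
  a = 526 − 153.000 × 1 = 373.000 ms
Then RT(16) = 373.000 + 153.000 × log₂ 16 = 373.000 + 153.000 × 4 ≈ 985.000 ms.

985.0 ms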